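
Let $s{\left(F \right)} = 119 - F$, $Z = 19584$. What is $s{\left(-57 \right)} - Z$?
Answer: $-19408$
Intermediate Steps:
$s{\left(-57 \right)} - Z = \left(119 - -57\right) - 19584 = \left(119 + 57\right) - 19584 = 176 - 19584 = -19408$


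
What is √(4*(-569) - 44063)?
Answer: I*√46339 ≈ 215.26*I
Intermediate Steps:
√(4*(-569) - 44063) = √(-2276 - 44063) = √(-46339) = I*√46339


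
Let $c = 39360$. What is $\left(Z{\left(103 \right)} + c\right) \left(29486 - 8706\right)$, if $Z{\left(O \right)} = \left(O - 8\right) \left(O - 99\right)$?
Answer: $825797200$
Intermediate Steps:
$Z{\left(O \right)} = \left(-99 + O\right) \left(-8 + O\right)$ ($Z{\left(O \right)} = \left(-8 + O\right) \left(-99 + O\right) = \left(-99 + O\right) \left(-8 + O\right)$)
$\left(Z{\left(103 \right)} + c\right) \left(29486 - 8706\right) = \left(\left(792 + 103^{2} - 11021\right) + 39360\right) \left(29486 - 8706\right) = \left(\left(792 + 10609 - 11021\right) + 39360\right) 20780 = \left(380 + 39360\right) 20780 = 39740 \cdot 20780 = 825797200$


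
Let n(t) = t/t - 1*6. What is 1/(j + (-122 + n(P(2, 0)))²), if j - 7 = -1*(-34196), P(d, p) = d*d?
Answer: 1/50332 ≈ 1.9868e-5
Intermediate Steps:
P(d, p) = d²
n(t) = -5 (n(t) = 1 - 6 = -5)
j = 34203 (j = 7 - 1*(-34196) = 7 + 34196 = 34203)
1/(j + (-122 + n(P(2, 0)))²) = 1/(34203 + (-122 - 5)²) = 1/(34203 + (-127)²) = 1/(34203 + 16129) = 1/50332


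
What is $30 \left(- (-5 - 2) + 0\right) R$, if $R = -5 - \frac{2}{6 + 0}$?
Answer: $-1120$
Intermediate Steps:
$R = - \frac{16}{3}$ ($R = -5 - \frac{2}{6} = -5 - \frac{1}{3} = - \frac{16}{3} \approx -5.3333$)
$30 \left(- (-5 - 2) + 0\right) R = 30 \left(- (-5 - 2) + 0\right) \left(- \frac{16}{3}\right) = 30 \left(\left(-1\right) \left(-7\right) + 0\right) \left(- \frac{16}{3}\right) = 30 \left(7 + 0\right) \left(- \frac{16}{3}\right) = 30 \cdot 7 \left(- \frac{16}{3}\right) = 210 \left(- \frac{16}{3}\right) = -1120$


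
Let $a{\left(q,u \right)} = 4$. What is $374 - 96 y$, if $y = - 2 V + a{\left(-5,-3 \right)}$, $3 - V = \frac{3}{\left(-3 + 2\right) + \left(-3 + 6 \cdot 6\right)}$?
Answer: $548$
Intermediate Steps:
$V = \frac{93}{32}$ ($V = 3 - \frac{3}{\left(-3 + 2\right) + \left(-3 + 6 \cdot 6\right)} = 3 - \frac{3}{-1 + \left(-3 + 36\right)} = 3 - \frac{3}{-1 + 33} = 3 - \frac{3}{32} = \frac{93}{32} \approx 2.9063$)
$y = - \frac{29}{16}$ ($y = \left(-2\right) \frac{93}{32} + 4 = - \frac{93}{16} + 4 = - \frac{29}{16} \approx -1.8125$)
$374 - 96 y = 374 - -174 = 374 + 174 = 548$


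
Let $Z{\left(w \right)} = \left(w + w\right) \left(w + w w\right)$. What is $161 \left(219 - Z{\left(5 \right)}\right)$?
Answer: $-13041$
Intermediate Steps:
$Z{\left(w \right)} = 2 w \left(w + w^{2}\right)$
$161 \left(219 - Z{\left(5 \right)}\right) = 161 \left(219 - 2 \cdot 5^{2} \left(1 + 5\right)\right) = 161 \left(219 - 2 \cdot 25 \cdot 6\right) = 161 \left(219 - 300\right) = 161 \left(-81\right) = -13041$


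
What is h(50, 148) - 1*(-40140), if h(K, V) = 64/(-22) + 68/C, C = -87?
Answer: 38410448/957 ≈ 40136.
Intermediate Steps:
h(K, V) = -3532/957 (h(K, V) = 64/(-22) + 68/(-87) = 64*(-1/22) + 68*(-1/87) = -32/11 - 68/87 = -3532/957)
h(50, 148) - 1*(-40140) = -3532/957 - 1*(-40140) = -3532/957 + 40140 = 38410448/957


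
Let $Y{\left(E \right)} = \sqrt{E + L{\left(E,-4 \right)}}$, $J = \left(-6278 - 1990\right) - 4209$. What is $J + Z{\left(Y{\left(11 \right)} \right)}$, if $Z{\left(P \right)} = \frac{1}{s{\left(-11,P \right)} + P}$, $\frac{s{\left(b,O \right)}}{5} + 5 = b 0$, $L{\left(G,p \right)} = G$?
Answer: $- \frac{7523656}{603} - \frac{\sqrt{22}}{603} \approx -12477.0$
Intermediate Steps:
$s{\left(b,O \right)} = -25$ ($s{\left(b,O \right)} = -25 + 5 b 0 = -25 + 5 \cdot 0 = -25 + 0 = -25$)
$J = -12477$ ($J = -8268 - 4209 = -12477$)
$Y{\left(E \right)} = \sqrt{2} \sqrt{E}$ ($Y{\left(E \right)} = \sqrt{E + E} = \sqrt{2 E} = \sqrt{2} \sqrt{E}$)
$Z{\left(P \right)} = \frac{1}{-25 + P}$
$J + Z{\left(Y{\left(11 \right)} \right)} = -12477 + \frac{1}{-25 + \sqrt{2} \sqrt{11}} = -12477 + \frac{1}{-25 + \sqrt{22}}$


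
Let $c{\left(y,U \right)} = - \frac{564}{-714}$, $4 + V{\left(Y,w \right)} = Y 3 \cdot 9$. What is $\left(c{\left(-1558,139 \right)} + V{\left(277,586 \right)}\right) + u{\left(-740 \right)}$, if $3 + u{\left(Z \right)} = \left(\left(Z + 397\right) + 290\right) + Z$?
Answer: $\frac{794895}{119} \approx 6679.8$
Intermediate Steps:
$V{\left(Y,w \right)} = -4 + 27 Y$ ($V{\left(Y,w \right)} = -4 + Y 3 \cdot 9 = -4 + 3 Y 9 = -4 + 27 Y$)
$c{\left(y,U \right)} = \frac{94}{119}$ ($c{\left(y,U \right)} = \left(-564\right) \left(- \frac{1}{714}\right) = \frac{94}{119}$)
$u{\left(Z \right)} = 684 + 2 Z$ ($u{\left(Z \right)} = -3 + \left(\left(\left(Z + 397\right) + 290\right) + Z\right) = -3 + \left(\left(\left(397 + Z\right) + 290\right) + Z\right) = -3 + \left(\left(687 + Z\right) + Z\right) = -3 + \left(687 + 2 Z\right) = 684 + 2 Z$)
$\left(c{\left(-1558,139 \right)} + V{\left(277,586 \right)}\right) + u{\left(-740 \right)} = \left(\frac{94}{119} + \left(-4 + 27 \cdot 277\right)\right) + \left(684 + 2 \left(-740\right)\right) = \left(\frac{94}{119} + \left(-4 + 7479\right)\right) + \left(684 - 1480\right) = \left(\frac{94}{119} + 7475\right) - 796 = \frac{889619}{119} - 796 = \frac{794895}{119}$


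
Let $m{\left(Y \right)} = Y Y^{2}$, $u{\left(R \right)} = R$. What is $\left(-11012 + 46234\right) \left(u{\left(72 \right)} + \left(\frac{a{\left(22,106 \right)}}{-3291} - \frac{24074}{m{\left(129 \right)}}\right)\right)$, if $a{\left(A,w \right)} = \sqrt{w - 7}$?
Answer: $\frac{5443121022548}{2146689} - \frac{35222 \sqrt{11}}{1097} \approx 2.5355 \cdot 10^{6}$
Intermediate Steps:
$m{\left(Y \right)} = Y^{3}$
$a{\left(A,w \right)} = \sqrt{-7 + w}$
$\left(-11012 + 46234\right) \left(u{\left(72 \right)} + \left(\frac{a{\left(22,106 \right)}}{-3291} - \frac{24074}{m{\left(129 \right)}}\right)\right) = \left(-11012 + 46234\right) \left(72 + \left(\frac{\sqrt{-7 + 106}}{-3291} - \frac{24074}{129^{3}}\right)\right) = 35222 \left(72 - \left(\frac{24074}{2146689} - \sqrt{99} \left(- \frac{1}{3291}\right)\right)\right) = 35222 \left(72 - \left(\frac{24074}{2146689} - 3 \sqrt{11} \left(- \frac{1}{3291}\right)\right)\right) = 35222 \left(72 - \left(\frac{24074}{2146689} + \frac{\sqrt{11}}{1097}\right)\right) = 35222 \left(\frac{154537534}{2146689} - \frac{\sqrt{11}}{1097}\right) = \frac{5443121022548}{2146689} - \frac{35222 \sqrt{11}}{1097}$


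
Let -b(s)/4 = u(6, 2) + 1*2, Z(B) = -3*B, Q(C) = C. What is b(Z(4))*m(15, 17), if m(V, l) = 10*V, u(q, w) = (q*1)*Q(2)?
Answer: -8400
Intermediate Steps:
u(q, w) = 2*q (u(q, w) = (q*1)*2 = q*2 = 2*q)
b(s) = -56 (b(s) = -4*(2*6 + 1*2) = -4*(12 + 2) = -4*14 = -56)
b(Z(4))*m(15, 17) = -560*15 = -56*150 = -8400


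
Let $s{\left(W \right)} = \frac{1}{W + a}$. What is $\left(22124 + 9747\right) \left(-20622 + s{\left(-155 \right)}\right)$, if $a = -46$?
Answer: $- \frac{132106028033}{201} \approx -6.5724 \cdot 10^{8}$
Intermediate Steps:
$s{\left(W \right)} = \frac{1}{-46 + W}$ ($s{\left(W \right)} = \frac{1}{W - 46} = \frac{1}{-46 + W}$)
$\left(22124 + 9747\right) \left(-20622 + s{\left(-155 \right)}\right) = \left(22124 + 9747\right) \left(-20622 + \frac{1}{-46 - 155}\right) = 31871 \left(-20622 + \frac{1}{-201}\right) = 31871 \left(-20622 - \frac{1}{201}\right) = 31871 \left(- \frac{4145023}{201}\right) = - \frac{132106028033}{201}$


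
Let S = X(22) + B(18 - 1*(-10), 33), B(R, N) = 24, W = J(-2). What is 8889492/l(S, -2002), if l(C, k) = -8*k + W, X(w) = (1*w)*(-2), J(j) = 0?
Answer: 2222373/4004 ≈ 555.04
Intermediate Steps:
W = 0
X(w) = -2*w (X(w) = w*(-2) = -2*w)
S = -20 (S = -2*22 + 24 = -44 + 24 = -20)
l(C, k) = -8*k (l(C, k) = -8*k + 0 = -8*k)
8889492/l(S, -2002) = 8889492/((-8*(-2002))) = 8889492/16016 = 8889492*(1/16016) = 2222373/4004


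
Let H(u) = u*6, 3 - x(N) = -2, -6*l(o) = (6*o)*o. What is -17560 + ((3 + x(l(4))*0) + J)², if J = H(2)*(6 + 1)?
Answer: -9991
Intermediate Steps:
l(o) = -o² (l(o) = -6*o*o/6 = -o²)
x(N) = 5 (x(N) = 3 - 1*(-2) = 3 + 2 = 5)
H(u) = 6*u
J = 84 (J = (6*2)*(6 + 1) = 12*7 = 84)
-17560 + ((3 + x(l(4))*0) + J)² = -17560 + ((3 + 5*0) + 84)² = -17560 + ((3 + 0) + 84)² = -17560 + (3 + 84)² = -17560 + 87² = -17560 + 7569 = -9991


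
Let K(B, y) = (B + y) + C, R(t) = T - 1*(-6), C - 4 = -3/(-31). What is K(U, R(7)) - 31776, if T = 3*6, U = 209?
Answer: -977706/31 ≈ -31539.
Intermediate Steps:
C = 127/31 (C = 4 - 3/(-31) = 4 - 3*(-1/31) = 4 + 3/31 = 127/31 ≈ 4.0968)
T = 18
R(t) = 24 (R(t) = 18 - 1*(-6) = 18 + 6 = 24)
K(B, y) = 127/31 + B + y (K(B, y) = (B + y) + 127/31 = 127/31 + B + y)
K(U, R(7)) - 31776 = (127/31 + 209 + 24) - 31776 = 7350/31 - 31776 = -977706/31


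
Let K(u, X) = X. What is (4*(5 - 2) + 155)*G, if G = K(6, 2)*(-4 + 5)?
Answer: 334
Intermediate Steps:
G = 2 (G = 2*(-4 + 5) = 2*1 = 2)
(4*(5 - 2) + 155)*G = (4*(5 - 2) + 155)*2 = (4*3 + 155)*2 = (12 + 155)*2 = 167*2 = 334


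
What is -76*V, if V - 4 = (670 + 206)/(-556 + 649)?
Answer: -31616/31 ≈ -1019.9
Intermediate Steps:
V = 416/31 (V = 4 + (670 + 206)/(-556 + 649) = 4 + 876/93 = 4 + 876*(1/93) = 4 + 292/31 = 416/31 ≈ 13.419)
-76*V = -76*416/31 = -31616/31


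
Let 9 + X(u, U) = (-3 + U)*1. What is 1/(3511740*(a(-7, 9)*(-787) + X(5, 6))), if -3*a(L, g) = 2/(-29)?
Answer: -29/2453535680 ≈ -1.1820e-8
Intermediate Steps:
a(L, g) = 2/87 (a(L, g) = -2/(3*(-29)) = -2*(-1)/(3*29) = -⅓*(-2/29) = 2/87)
X(u, U) = -12 + U (X(u, U) = -9 + (-3 + U)*1 = -9 + (-3 + U) = -12 + U)
1/(3511740*(a(-7, 9)*(-787) + X(5, 6))) = 1/(3511740*((2/87)*(-787) + (-12 + 6))) = 1/(3511740*(-1574/87 - 6)) = 1/(3511740*(-2096/87)) = (1/3511740)*(-87/2096) = -29/2453535680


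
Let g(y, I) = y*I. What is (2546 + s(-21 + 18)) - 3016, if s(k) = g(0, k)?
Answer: -470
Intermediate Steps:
g(y, I) = I*y
s(k) = 0 (s(k) = k*0 = 0)
(2546 + s(-21 + 18)) - 3016 = (2546 + 0) - 3016 = 2546 - 3016 = -470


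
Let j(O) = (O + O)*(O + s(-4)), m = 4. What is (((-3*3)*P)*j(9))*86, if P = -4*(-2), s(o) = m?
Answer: -1448928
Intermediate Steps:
s(o) = 4
P = 8
j(O) = 2*O*(4 + O) (j(O) = (O + O)*(O + 4) = (2*O)*(4 + O) = 2*O*(4 + O))
(((-3*3)*P)*j(9))*86 = ((-3*3*8)*(2*9*(4 + 9)))*86 = ((-9*8)*(2*9*13))*86 = -72*234*86 = -16848*86 = -1448928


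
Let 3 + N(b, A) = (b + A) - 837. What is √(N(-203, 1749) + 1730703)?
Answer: √1731409 ≈ 1315.8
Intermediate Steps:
N(b, A) = -840 + A + b (N(b, A) = -3 + ((b + A) - 837) = -3 + ((A + b) - 837) = -3 + (-837 + A + b) = -840 + A + b)
√(N(-203, 1749) + 1730703) = √((-840 + 1749 - 203) + 1730703) = √(706 + 1730703) = √1731409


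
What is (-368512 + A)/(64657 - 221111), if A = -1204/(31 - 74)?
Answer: 184242/78227 ≈ 2.3552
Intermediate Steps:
A = 28 (A = -1204/(-43) = -1204*(-1/43) = 28)
(-368512 + A)/(64657 - 221111) = (-368512 + 28)/(64657 - 221111) = -368484/(-156454) = -368484*(-1/156454) = 184242/78227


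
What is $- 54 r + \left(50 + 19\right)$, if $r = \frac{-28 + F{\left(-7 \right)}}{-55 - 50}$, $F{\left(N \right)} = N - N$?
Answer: $\frac{273}{5} \approx 54.6$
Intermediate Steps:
$F{\left(N \right)} = 0$
$r = \frac{4}{15}$ ($r = \frac{-28 + 0}{-55 - 50} = - \frac{28}{-55 - 50} = - \frac{28}{-105} = \left(-28\right) \left(- \frac{1}{105}\right) = \frac{4}{15} \approx 0.26667$)
$- 54 r + \left(50 + 19\right) = \left(-54\right) \frac{4}{15} + \left(50 + 19\right) = - \frac{72}{5} + 69 = \frac{273}{5}$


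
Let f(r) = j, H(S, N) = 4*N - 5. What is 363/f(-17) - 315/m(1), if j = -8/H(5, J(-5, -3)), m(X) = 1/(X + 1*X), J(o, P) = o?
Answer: 4035/8 ≈ 504.38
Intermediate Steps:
m(X) = 1/(2*X) (m(X) = 1/(X + X) = 1/(2*X))
H(S, N) = -5 + 4*N
j = 8/25 (j = -8/(-5 + 4*(-5)) = -8/(-5 - 20) = -8/(-25) = -8*(-1/25) = 8/25 ≈ 0.32000)
f(r) = 8/25
363/f(-17) - 315/m(1) = 363/(8/25) - 315/((½)/1) = 363*(25/8) - 315/((½)*1) = 9075/8 - 315/½ = 9075/8 - 315*2 = 9075/8 - 630 = 4035/8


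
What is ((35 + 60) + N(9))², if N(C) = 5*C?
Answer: 19600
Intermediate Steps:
((35 + 60) + N(9))² = ((35 + 60) + 5*9)² = (95 + 45)² = 140² = 19600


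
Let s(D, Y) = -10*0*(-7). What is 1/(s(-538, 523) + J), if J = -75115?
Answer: -1/75115 ≈ -1.3313e-5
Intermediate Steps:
s(D, Y) = 0 (s(D, Y) = 0*(-7) = 0)
1/(s(-538, 523) + J) = 1/(0 - 75115) = 1/(-75115) = -1/75115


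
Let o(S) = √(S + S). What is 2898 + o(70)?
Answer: 2898 + 2*√35 ≈ 2909.8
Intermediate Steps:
o(S) = √2*√S (o(S) = √(2*S) = √2*√S)
2898 + o(70) = 2898 + √2*√70 = 2898 + 2*√35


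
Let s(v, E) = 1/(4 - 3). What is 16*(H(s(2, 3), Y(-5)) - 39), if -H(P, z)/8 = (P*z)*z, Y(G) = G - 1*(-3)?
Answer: -1136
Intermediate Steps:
Y(G) = 3 + G (Y(G) = G + 3 = 3 + G)
s(v, E) = 1 (s(v, E) = 1/1 = 1)
H(P, z) = -8*P*z**2 (H(P, z) = -8*P*z*z = -8*P*z**2)
16*(H(s(2, 3), Y(-5)) - 39) = 16*(-8*1*(3 - 5)**2 - 39) = 16*(-8*1*(-2)**2 - 39) = 16*(-8*1*4 - 39) = 16*(-32 - 39) = 16*(-71) = -1136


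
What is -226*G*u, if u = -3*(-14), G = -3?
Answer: 28476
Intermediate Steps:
u = 42
-226*G*u = -(-678)*42 = -226*(-126) = 28476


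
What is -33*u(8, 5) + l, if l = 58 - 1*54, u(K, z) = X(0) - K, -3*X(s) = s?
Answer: 268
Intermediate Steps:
X(s) = -s/3
u(K, z) = -K (u(K, z) = -⅓*0 - K = 0 - K = -K)
l = 4 (l = 58 - 54 = 4)
-33*u(8, 5) + l = -(-33)*8 + 4 = -33*(-8) + 4 = 264 + 4 = 268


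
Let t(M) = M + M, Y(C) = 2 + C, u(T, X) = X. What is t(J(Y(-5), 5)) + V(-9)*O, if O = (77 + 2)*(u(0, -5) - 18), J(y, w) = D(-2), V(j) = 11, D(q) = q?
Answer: -19991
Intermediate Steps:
J(y, w) = -2
O = -1817 (O = (77 + 2)*(-5 - 18) = 79*(-23) = -1817)
t(M) = 2*M
t(J(Y(-5), 5)) + V(-9)*O = 2*(-2) + 11*(-1817) = -4 - 19987 = -19991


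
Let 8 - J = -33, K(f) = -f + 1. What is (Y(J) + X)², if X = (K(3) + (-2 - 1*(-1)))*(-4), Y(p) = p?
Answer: 2809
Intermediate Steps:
K(f) = 1 - f
J = 41 (J = 8 - 1*(-33) = 8 + 33 = 41)
X = 12 (X = ((1 - 1*3) + (-2 - 1*(-1)))*(-4) = ((1 - 3) + (-2 + 1))*(-4) = (-2 - 1)*(-4) = -3*(-4) = 12)
(Y(J) + X)² = (41 + 12)² = 53² = 2809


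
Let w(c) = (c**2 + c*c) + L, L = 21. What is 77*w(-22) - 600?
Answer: 75553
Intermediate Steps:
w(c) = 21 + 2*c**2 (w(c) = (c**2 + c*c) + 21 = (c**2 + c**2) + 21 = 2*c**2 + 21 = 21 + 2*c**2)
77*w(-22) - 600 = 77*(21 + 2*(-22)**2) - 600 = 77*(21 + 2*484) - 600 = 77*(21 + 968) - 600 = 77*989 - 600 = 76153 - 600 = 75553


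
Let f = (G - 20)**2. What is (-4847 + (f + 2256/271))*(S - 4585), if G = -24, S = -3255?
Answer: 6167140000/271 ≈ 2.2757e+7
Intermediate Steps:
f = 1936 (f = (-24 - 20)**2 = (-44)**2 = 1936)
(-4847 + (f + 2256/271))*(S - 4585) = (-4847 + (1936 + 2256/271))*(-3255 - 4585) = (-4847 + (1936 + 2256*(1/271)))*(-7840) = (-4847 + (1936 + 2256/271))*(-7840) = (-4847 + 526912/271)*(-7840) = -786625/271*(-7840) = 6167140000/271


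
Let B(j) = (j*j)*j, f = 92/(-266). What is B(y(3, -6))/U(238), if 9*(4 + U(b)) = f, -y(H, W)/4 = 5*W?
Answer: -1034208000/2417 ≈ -4.2789e+5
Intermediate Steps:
y(H, W) = -20*W
f = -46/133 (f = 92*(-1/266) = -46/133 ≈ -0.34586)
U(b) = -4834/1197 (U(b) = -4 + (⅑)*(-46/133) = -4 - 46/1197 = -4834/1197)
B(j) = j³ (B(j) = j²*j = j³)
B(y(3, -6))/U(238) = (-20*(-6))³/(-4834/1197) = 120³*(-1197/4834) = 1728000*(-1197/4834) = -1034208000/2417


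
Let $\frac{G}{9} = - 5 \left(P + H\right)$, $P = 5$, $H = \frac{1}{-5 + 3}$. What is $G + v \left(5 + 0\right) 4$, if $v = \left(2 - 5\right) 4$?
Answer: $- \frac{885}{2} \approx -442.5$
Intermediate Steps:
$H = - \frac{1}{2}$ ($H = \frac{1}{-2} = - \frac{1}{2} \approx -0.5$)
$G = - \frac{405}{2}$ ($G = 9 \left(- 5 \left(5 - \frac{1}{2}\right)\right) = 9 \left(\left(-5\right) \frac{9}{2}\right) = 9 \left(- \frac{45}{2}\right) = - \frac{405}{2} \approx -202.5$)
$v = -12$ ($v = \left(-3\right) 4 = -12$)
$G + v \left(5 + 0\right) 4 = - \frac{405}{2} - 12 \left(5 + 0\right) 4 = - \frac{405}{2} - 12 \cdot 5 \cdot 4 = - \frac{405}{2} - 240 = - \frac{885}{2}$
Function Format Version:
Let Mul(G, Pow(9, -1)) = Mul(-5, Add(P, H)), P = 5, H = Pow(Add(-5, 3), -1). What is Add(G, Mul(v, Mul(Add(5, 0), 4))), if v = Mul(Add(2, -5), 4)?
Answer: Rational(-885, 2) ≈ -442.50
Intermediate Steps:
H = Rational(-1, 2) (H = Pow(-2, -1) = Rational(-1, 2) ≈ -0.50000)
G = Rational(-405, 2) (G = Mul(9, Mul(-5, Add(5, Rational(-1, 2)))) = Mul(9, Mul(-5, Rational(9, 2))) = Mul(9, Rational(-45, 2)) = Rational(-405, 2) ≈ -202.50)
v = -12 (v = Mul(-3, 4) = -12)
Add(G, Mul(v, Mul(Add(5, 0), 4))) = Add(Rational(-405, 2), Mul(-12, Mul(Add(5, 0), 4))) = Add(Rational(-405, 2), Mul(-12, Mul(5, 4))) = Add(Rational(-405, 2), Mul(-12, 20)) = Add(Rational(-405, 2), -240) = Rational(-885, 2)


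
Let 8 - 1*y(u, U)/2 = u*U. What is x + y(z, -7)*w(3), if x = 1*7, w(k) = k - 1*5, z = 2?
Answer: -81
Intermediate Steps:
y(u, U) = 16 - 2*U*u (y(u, U) = 16 - 2*u*U = 16 - 2*U*u)
w(k) = -5 + k (w(k) = k - 5 = -5 + k)
x = 7
x + y(z, -7)*w(3) = 7 + (16 - 2*(-7)*2)*(-5 + 3) = 7 + (16 + 28)*(-2) = 7 + 44*(-2) = 7 - 88 = -81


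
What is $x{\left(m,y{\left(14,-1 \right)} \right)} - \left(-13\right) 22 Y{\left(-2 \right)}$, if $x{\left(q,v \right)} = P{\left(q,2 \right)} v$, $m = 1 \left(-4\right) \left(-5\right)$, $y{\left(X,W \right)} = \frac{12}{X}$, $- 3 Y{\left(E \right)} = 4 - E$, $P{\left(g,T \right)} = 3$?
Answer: $- \frac{3986}{7} \approx -569.43$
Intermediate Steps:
$Y{\left(E \right)} = - \frac{4}{3} + \frac{E}{3}$ ($Y{\left(E \right)} = - \frac{4 - E}{3} = - \frac{4}{3} + \frac{E}{3}$)
$m = 20$ ($m = \left(-4\right) \left(-5\right) = 20$)
$x{\left(q,v \right)} = 3 v$
$x{\left(m,y{\left(14,-1 \right)} \right)} - \left(-13\right) 22 Y{\left(-2 \right)} = 3 \cdot \frac{12}{14} - \left(-13\right) 22 \left(- \frac{4}{3} + \frac{1}{3} \left(-2\right)\right) = 3 \cdot 12 \cdot \frac{1}{14} - - 286 \left(- \frac{4}{3} - \frac{2}{3}\right) = 3 \cdot \frac{6}{7} - \left(-286\right) \left(-2\right) = \frac{18}{7} - 572 = - \frac{3986}{7}$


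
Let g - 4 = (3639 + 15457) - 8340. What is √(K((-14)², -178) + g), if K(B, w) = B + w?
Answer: √10778 ≈ 103.82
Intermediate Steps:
g = 10760 (g = 4 + ((3639 + 15457) - 8340) = 4 + (19096 - 8340) = 4 + 10756 = 10760)
√(K((-14)², -178) + g) = √(((-14)² - 178) + 10760) = √((196 - 178) + 10760) = √(18 + 10760) = √10778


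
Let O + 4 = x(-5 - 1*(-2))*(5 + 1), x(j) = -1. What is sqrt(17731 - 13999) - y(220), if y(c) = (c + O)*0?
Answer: 2*sqrt(933) ≈ 61.090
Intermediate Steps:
O = -10 (O = -4 - (5 + 1) = -4 - 1*6 = -4 - 6 = -10)
y(c) = 0 (y(c) = (c - 10)*0 = (-10 + c)*0 = 0)
sqrt(17731 - 13999) - y(220) = sqrt(17731 - 13999) - 1*0 = sqrt(3732) + 0 = 2*sqrt(933) + 0 = 2*sqrt(933)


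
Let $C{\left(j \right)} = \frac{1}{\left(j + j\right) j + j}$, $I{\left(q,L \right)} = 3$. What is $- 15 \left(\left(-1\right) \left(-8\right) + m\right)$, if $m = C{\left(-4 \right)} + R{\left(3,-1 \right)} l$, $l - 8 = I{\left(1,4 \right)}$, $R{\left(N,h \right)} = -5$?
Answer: $\frac{19725}{28} \approx 704.46$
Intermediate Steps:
$C{\left(j \right)} = \frac{1}{j + 2 j^{2}}$ ($C{\left(j \right)} = \frac{1}{2 j j + j} = \frac{1}{2 j^{2} + j} = \frac{1}{j + 2 j^{2}}$)
$l = 11$ ($l = 8 + 3 = 11$)
$m = - \frac{1539}{28}$ ($m = \frac{1}{\left(-4\right) \left(1 + 2 \left(-4\right)\right)} - 55 = - \frac{1}{4 \left(1 - 8\right)} - 55 = - \frac{1}{4 \left(-7\right)} - 55 = \left(- \frac{1}{4}\right) \left(- \frac{1}{7}\right) - 55 = \frac{1}{28} - 55 = - \frac{1539}{28} \approx -54.964$)
$- 15 \left(\left(-1\right) \left(-8\right) + m\right) = - 15 \left(\left(-1\right) \left(-8\right) - \frac{1539}{28}\right) = - 15 \left(8 - \frac{1539}{28}\right) = \left(-15\right) \left(- \frac{1315}{28}\right) = \frac{19725}{28}$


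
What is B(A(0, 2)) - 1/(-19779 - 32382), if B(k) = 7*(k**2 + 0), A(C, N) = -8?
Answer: 23368129/52161 ≈ 448.00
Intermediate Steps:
B(k) = 7*k**2
B(A(0, 2)) - 1/(-19779 - 32382) = 7*(-8)**2 - 1/(-19779 - 32382) = 7*64 - 1/(-52161) = 448 - 1*(-1/52161) = 448 + 1/52161 = 23368129/52161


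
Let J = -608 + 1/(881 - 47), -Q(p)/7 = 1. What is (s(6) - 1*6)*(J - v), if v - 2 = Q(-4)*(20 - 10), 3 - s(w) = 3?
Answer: 450359/139 ≈ 3240.0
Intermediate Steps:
s(w) = 0 (s(w) = 3 - 1*3 = 3 - 3 = 0)
Q(p) = -7 (Q(p) = -7*1 = -7)
J = -507071/834 (J = -608 + 1/834 = -507071/834 ≈ -608.00)
v = -68 (v = 2 - 7*(20 - 10) = 2 - 7*10 = 2 - 70 = -68)
(s(6) - 1*6)*(J - v) = (0 - 1*6)*(-507071/834 - 1*(-68)) = (0 - 6)*(-507071/834 + 68) = -6*(-450359/834) = 450359/139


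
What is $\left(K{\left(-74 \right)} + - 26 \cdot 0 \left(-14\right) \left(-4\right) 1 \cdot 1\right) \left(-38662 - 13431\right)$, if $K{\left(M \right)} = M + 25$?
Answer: $2552557$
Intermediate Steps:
$K{\left(M \right)} = 25 + M$
$\left(K{\left(-74 \right)} + - 26 \cdot 0 \left(-14\right) \left(-4\right) 1 \cdot 1\right) \left(-38662 - 13431\right) = \left(\left(25 - 74\right) + - 26 \cdot 0 \left(-14\right) \left(-4\right) 1 \cdot 1\right) \left(-38662 - 13431\right) = \left(-49 + \left(-26\right) 0 \left(\left(-4\right) 1\right)\right) \left(-52093\right) = \left(-49 + 0 \left(-4\right)\right) \left(-52093\right) = \left(-49 + 0\right) \left(-52093\right) = \left(-49\right) \left(-52093\right) = 2552557$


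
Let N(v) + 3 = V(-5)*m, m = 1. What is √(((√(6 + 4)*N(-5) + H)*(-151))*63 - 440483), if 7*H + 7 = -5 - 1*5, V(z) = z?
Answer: 2*√(-104345 + 19026*√10) ≈ 420.38*I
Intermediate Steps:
N(v) = -8 (N(v) = -3 - 5*1 = -3 - 5 = -8)
H = -17/7 (H = -1 + (-5 - 1*5)/7 = -1 + (-5 - 5)/7 = -1 + (⅐)*(-10) = -1 - 10/7 = -17/7 ≈ -2.4286)
√(((√(6 + 4)*N(-5) + H)*(-151))*63 - 440483) = √(((√(6 + 4)*(-8) - 17/7)*(-151))*63 - 440483) = √(((√10*(-8) - 17/7)*(-151))*63 - 440483) = √(((-8*√10 - 17/7)*(-151))*63 - 440483) = √(((-17/7 - 8*√10)*(-151))*63 - 440483) = √((2567/7 + 1208*√10)*63 - 440483) = √((23103 + 76104*√10) - 440483) = √(-417380 + 76104*√10)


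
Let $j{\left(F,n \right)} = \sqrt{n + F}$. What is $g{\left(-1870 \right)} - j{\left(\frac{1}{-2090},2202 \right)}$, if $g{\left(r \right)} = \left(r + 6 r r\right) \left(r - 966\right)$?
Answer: $-59497947080 - \frac{\sqrt{9618554110}}{2090} \approx -5.9498 \cdot 10^{10}$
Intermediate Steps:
$j{\left(F,n \right)} = \sqrt{F + n}$
$g{\left(r \right)} = \left(-966 + r\right) \left(r + 6 r^{2}\right)$ ($g{\left(r \right)} = \left(r + 6 r^{2}\right) \left(-966 + r\right) = \left(-966 + r\right) \left(r + 6 r^{2}\right)$)
$g{\left(-1870 \right)} - j{\left(\frac{1}{-2090},2202 \right)} = - 1870 \left(-966 - -10836650 + 6 \left(-1870\right)^{2}\right) - \sqrt{\frac{1}{-2090} + 2202} = - 1870 \left(-966 + 10836650 + 6 \cdot 3496900\right) - \sqrt{- \frac{1}{2090} + 2202} = - 1870 \left(-966 + 10836650 + 20981400\right) - \sqrt{\frac{4602179}{2090}} = \left(-1870\right) 31817084 - \frac{\sqrt{9618554110}}{2090} = -59497947080 - \frac{\sqrt{9618554110}}{2090}$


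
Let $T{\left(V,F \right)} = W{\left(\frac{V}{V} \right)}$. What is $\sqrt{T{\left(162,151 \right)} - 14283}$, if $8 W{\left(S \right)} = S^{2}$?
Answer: $\frac{i \sqrt{228526}}{4} \approx 119.51 i$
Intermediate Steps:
$W{\left(S \right)} = \frac{S^{2}}{8}$
$T{\left(V,F \right)} = \frac{1}{8}$ ($T{\left(V,F \right)} = \frac{\left(\frac{V}{V}\right)^{2}}{8} = \frac{1^{2}}{8} = \frac{1}{8} \cdot 1 = \frac{1}{8}$)
$\sqrt{T{\left(162,151 \right)} - 14283} = \sqrt{\frac{1}{8} - 14283} = \sqrt{- \frac{114263}{8}} = \frac{i \sqrt{228526}}{4}$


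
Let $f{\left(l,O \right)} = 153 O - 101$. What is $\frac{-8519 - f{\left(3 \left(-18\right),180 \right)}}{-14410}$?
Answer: $\frac{17979}{7205} \approx 2.4953$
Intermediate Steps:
$f{\left(l,O \right)} = -101 + 153 O$
$\frac{-8519 - f{\left(3 \left(-18\right),180 \right)}}{-14410} = \frac{-8519 - \left(-101 + 153 \cdot 180\right)}{-14410} = \left(-8519 - \left(-101 + 27540\right)\right) \left(- \frac{1}{14410}\right) = \left(-8519 - 27439\right) \left(- \frac{1}{14410}\right) = \left(-35958\right) \left(- \frac{1}{14410}\right) = \frac{17979}{7205}$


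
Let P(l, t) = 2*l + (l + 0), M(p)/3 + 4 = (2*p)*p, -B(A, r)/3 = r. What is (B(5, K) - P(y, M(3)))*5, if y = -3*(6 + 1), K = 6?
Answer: 225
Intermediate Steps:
B(A, r) = -3*r
M(p) = -12 + 6*p² (M(p) = -12 + 3*((2*p)*p) = -12 + 3*(2*p²) = -12 + 6*p²)
y = -21 (y = -3*7 = -21)
P(l, t) = 3*l (P(l, t) = 2*l + l = 3*l)
(B(5, K) - P(y, M(3)))*5 = (-3*6 - 3*(-21))*5 = (-18 - 1*(-63))*5 = (-18 + 63)*5 = 45*5 = 225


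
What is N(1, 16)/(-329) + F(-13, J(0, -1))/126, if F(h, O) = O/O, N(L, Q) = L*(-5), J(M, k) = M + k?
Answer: 137/5922 ≈ 0.023134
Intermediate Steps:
N(L, Q) = -5*L
F(h, O) = 1
N(1, 16)/(-329) + F(-13, J(0, -1))/126 = -5*1/(-329) + 1/126 = -5*(-1/329) + 1*(1/126) = 5/329 + 1/126 = 137/5922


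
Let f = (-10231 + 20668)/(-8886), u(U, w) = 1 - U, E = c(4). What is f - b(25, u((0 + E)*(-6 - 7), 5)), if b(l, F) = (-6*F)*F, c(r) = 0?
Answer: 14293/2962 ≈ 4.8255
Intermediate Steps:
E = 0
b(l, F) = -6*F²
f = -3479/2962 (f = 10437*(-1/8886) = -3479/2962 ≈ -1.1745)
f - b(25, u((0 + E)*(-6 - 7), 5)) = -3479/2962 - (-6)*(1 - (0 + 0)*(-6 - 7))² = -3479/2962 - (-6)*(1 - 0*(-13))² = -3479/2962 - (-6)*(1 - 1*0)² = -3479/2962 - (-6)*(1 + 0)² = -3479/2962 - (-6)*1² = -3479/2962 - (-6) = -3479/2962 - 1*(-6) = -3479/2962 + 6 = 14293/2962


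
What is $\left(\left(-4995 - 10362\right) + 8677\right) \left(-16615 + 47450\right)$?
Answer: $-205977800$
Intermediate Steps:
$\left(\left(-4995 - 10362\right) + 8677\right) \left(-16615 + 47450\right) = \left(-15357 + 8677\right) 30835 = \left(-6680\right) 30835 = -205977800$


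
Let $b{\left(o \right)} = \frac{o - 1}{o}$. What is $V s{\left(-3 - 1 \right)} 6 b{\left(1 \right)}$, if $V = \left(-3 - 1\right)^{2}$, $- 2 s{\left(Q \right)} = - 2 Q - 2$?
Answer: $0$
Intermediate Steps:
$s{\left(Q \right)} = 1 + Q$ ($s{\left(Q \right)} = - \frac{- 2 Q - 2}{2} = - \frac{-2 - 2 Q}{2} = 1 + Q$)
$b{\left(o \right)} = \frac{-1 + o}{o}$
$V = 16$ ($V = \left(-4\right)^{2} = 16$)
$V s{\left(-3 - 1 \right)} 6 b{\left(1 \right)} = 16 \left(1 - 4\right) 6 \frac{-1 + 1}{1} = 16 \left(1 - 4\right) 6 \cdot 1 \cdot 0 = 16 \left(1 - 4\right) 6 \cdot 0 = 16 \left(\left(-3\right) 0\right) = 16 \cdot 0 = 0$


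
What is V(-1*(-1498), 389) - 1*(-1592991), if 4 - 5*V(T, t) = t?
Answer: 1592914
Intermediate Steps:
V(T, t) = ⅘ - t/5
V(-1*(-1498), 389) - 1*(-1592991) = (⅘ - ⅕*389) - 1*(-1592991) = (⅘ - 389/5) + 1592991 = -77 + 1592991 = 1592914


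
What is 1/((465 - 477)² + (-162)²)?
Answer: 1/26388 ≈ 3.7896e-5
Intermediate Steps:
1/((465 - 477)² + (-162)²) = 1/((-12)² + 26244) = 1/(144 + 26244) = 1/26388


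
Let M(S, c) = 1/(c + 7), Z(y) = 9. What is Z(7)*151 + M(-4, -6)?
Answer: 1360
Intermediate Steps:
M(S, c) = 1/(7 + c)
Z(7)*151 + M(-4, -6) = 9*151 + 1/(7 - 6) = 1359 + 1/1 = 1359 + 1 = 1360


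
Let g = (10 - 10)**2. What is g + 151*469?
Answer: 70819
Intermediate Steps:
g = 0 (g = 0**2 = 0)
g + 151*469 = 0 + 151*469 = 0 + 70819 = 70819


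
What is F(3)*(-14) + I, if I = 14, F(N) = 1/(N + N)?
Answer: 35/3 ≈ 11.667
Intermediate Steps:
F(N) = 1/(2*N)
F(3)*(-14) + I = ((½)/3)*(-14) + 14 = ((½)*(⅓))*(-14) + 14 = (⅙)*(-14) + 14 = -7/3 + 14 = 35/3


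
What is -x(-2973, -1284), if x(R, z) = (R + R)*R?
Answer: -17677458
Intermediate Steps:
x(R, z) = 2*R² (x(R, z) = (2*R)*R = 2*R²)
-x(-2973, -1284) = -2*(-2973)² = -2*8838729 = -1*17677458 = -17677458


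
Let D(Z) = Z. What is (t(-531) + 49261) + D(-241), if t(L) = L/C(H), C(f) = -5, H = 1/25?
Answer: 245631/5 ≈ 49126.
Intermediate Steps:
H = 1/25 ≈ 0.040000
t(L) = -L/5 (t(L) = L/(-5) = L*(-⅕) = -L/5)
(t(-531) + 49261) + D(-241) = (-⅕*(-531) + 49261) - 241 = (531/5 + 49261) - 241 = 246836/5 - 241 = 245631/5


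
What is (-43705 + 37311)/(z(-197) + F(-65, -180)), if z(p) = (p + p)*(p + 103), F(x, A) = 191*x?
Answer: -6394/24621 ≈ -0.25970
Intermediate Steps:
z(p) = 2*p*(103 + p) (z(p) = (2*p)*(103 + p) = 2*p*(103 + p))
(-43705 + 37311)/(z(-197) + F(-65, -180)) = (-43705 + 37311)/(2*(-197)*(103 - 197) + 191*(-65)) = -6394/(2*(-197)*(-94) - 12415) = -6394/(37036 - 12415) = -6394/24621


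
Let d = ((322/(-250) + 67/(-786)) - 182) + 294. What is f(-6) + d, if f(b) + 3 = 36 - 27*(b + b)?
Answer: 45944329/98250 ≈ 467.63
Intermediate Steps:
f(b) = 33 - 54*b (f(b) = -3 + (36 - 27*(b + b)) = -3 + (36 - 54*b) = 33 - 54*b)
d = 10869079/98250 (d = ((322*(-1/250) + 67*(-1/786)) - 182) + 294 = ((-161/125 - 67/786) - 182) + 294 = (-134921/98250 - 182) + 294 = -18016421/98250 + 294 = 10869079/98250 ≈ 110.63)
f(-6) + d = (33 - 54*(-6)) + 10869079/98250 = (33 + 324) + 10869079/98250 = 357 + 10869079/98250 = 45944329/98250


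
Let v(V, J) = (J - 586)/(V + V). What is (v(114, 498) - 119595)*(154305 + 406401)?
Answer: -1274099159174/19 ≈ -6.7058e+10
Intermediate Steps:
v(V, J) = (-586 + J)/(2*V) (v(V, J) = (-586 + J)/((2*V)) = (-586 + J)*(1/(2*V)) = (-586 + J)/(2*V))
(v(114, 498) - 119595)*(154305 + 406401) = ((½)*(-586 + 498)/114 - 119595)*(154305 + 406401) = ((½)*(1/114)*(-88) - 119595)*560706 = (-22/57 - 119595)*560706 = -6816937/57*560706 = -1274099159174/19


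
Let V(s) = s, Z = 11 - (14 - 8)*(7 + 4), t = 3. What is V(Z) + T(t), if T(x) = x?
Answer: -52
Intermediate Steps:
Z = -55 (Z = 11 - 6*11 = 11 - 1*66 = 11 - 66 = -55)
V(Z) + T(t) = -55 + 3 = -52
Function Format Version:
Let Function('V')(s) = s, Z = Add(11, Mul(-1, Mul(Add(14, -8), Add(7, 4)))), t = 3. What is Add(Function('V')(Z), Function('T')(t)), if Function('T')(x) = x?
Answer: -52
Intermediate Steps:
Z = -55 (Z = Add(11, Mul(-1, Mul(6, 11))) = Add(11, Mul(-1, 66)) = Add(11, -66) = -55)
Add(Function('V')(Z), Function('T')(t)) = Add(-55, 3) = -52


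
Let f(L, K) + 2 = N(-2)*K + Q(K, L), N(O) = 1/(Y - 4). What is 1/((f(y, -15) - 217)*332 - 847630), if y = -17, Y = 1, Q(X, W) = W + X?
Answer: -1/929302 ≈ -1.0761e-6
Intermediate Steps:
N(O) = -⅓ (N(O) = 1/(1 - 4) = 1/(-3) = -⅓)
f(L, K) = -2 + L + 2*K/3 (f(L, K) = -2 + (-K/3 + (L + K)) = -2 + (-K/3 + (K + L)) = -2 + (L + 2*K/3) = -2 + L + 2*K/3)
1/((f(y, -15) - 217)*332 - 847630) = 1/(((-2 - 17 + (⅔)*(-15)) - 217)*332 - 847630) = 1/(((-2 - 17 - 10) - 217)*332 - 847630) = 1/((-29 - 217)*332 - 847630) = 1/(-246*332 - 847630) = 1/(-81672 - 847630) = 1/(-929302) = -1/929302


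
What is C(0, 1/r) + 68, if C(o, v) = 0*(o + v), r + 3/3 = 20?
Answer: 68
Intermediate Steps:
r = 19 (r = -1 + 20 = 19)
C(o, v) = 0
C(0, 1/r) + 68 = 0 + 68 = 68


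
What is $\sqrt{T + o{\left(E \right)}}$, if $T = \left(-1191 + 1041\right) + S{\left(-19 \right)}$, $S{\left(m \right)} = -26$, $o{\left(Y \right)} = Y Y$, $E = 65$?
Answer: $\sqrt{4049} \approx 63.632$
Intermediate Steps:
$o{\left(Y \right)} = Y^{2}$
$T = -176$ ($T = \left(-1191 + 1041\right) - 26 = -150 - 26 = -176$)
$\sqrt{T + o{\left(E \right)}} = \sqrt{-176 + 65^{2}} = \sqrt{-176 + 4225} = \sqrt{4049}$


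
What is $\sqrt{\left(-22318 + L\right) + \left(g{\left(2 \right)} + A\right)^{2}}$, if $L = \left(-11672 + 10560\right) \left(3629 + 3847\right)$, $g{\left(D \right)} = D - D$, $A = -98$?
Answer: $3 i \sqrt{925114} \approx 2885.5 i$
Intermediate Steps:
$g{\left(D \right)} = 0$
$L = -8313312$ ($L = \left(-1112\right) 7476 = -8313312$)
$\sqrt{\left(-22318 + L\right) + \left(g{\left(2 \right)} + A\right)^{2}} = \sqrt{\left(-22318 - 8313312\right) + \left(0 - 98\right)^{2}} = \sqrt{-8335630 + \left(-98\right)^{2}} = \sqrt{-8335630 + 9604} = \sqrt{-8326026} = 3 i \sqrt{925114}$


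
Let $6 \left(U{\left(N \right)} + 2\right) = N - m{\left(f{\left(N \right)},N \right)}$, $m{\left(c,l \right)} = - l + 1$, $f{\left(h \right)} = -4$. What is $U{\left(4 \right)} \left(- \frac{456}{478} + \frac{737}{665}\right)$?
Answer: $- \frac{24523}{190722} \approx -0.12858$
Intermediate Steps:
$m{\left(c,l \right)} = 1 - l$
$U{\left(N \right)} = - \frac{13}{6} + \frac{N}{3}$ ($U{\left(N \right)} = -2 + \frac{N - \left(1 - N\right)}{6} = -2 + \frac{N + \left(-1 + N\right)}{6} = -2 + \frac{-1 + 2 N}{6} = -2 + \left(- \frac{1}{6} + \frac{N}{3}\right) = - \frac{13}{6} + \frac{N}{3}$)
$U{\left(4 \right)} \left(- \frac{456}{478} + \frac{737}{665}\right) = \left(- \frac{13}{6} + \frac{1}{3} \cdot 4\right) \left(- \frac{456}{478} + \frac{737}{665}\right) = \left(- \frac{13}{6} + \frac{4}{3}\right) \left(\left(-456\right) \frac{1}{478} + 737 \cdot \frac{1}{665}\right) = - \frac{5 \left(- \frac{228}{239} + \frac{737}{665}\right)}{6} = \left(- \frac{5}{6}\right) \frac{24523}{158935} = - \frac{24523}{190722}$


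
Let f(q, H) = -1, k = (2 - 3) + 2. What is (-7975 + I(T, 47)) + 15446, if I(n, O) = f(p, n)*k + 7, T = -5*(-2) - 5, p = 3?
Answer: 7477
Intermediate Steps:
k = 1 (k = -1 + 2 = 1)
T = 5 (T = 10 - 5 = 5)
I(n, O) = 6 (I(n, O) = -1*1 + 7 = -1 + 7 = 6)
(-7975 + I(T, 47)) + 15446 = (-7975 + 6) + 15446 = -7969 + 15446 = 7477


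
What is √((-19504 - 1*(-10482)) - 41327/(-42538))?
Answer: I*√16323383619842/42538 ≈ 94.979*I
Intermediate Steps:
√((-19504 - 1*(-10482)) - 41327/(-42538)) = √((-19504 + 10482) - 41327*(-1/42538)) = √(-9022 + 41327/42538) = √(-383736509/42538) = I*√16323383619842/42538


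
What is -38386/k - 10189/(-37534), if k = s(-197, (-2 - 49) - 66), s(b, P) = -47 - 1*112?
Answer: 1442400175/5967906 ≈ 241.69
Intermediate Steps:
s(b, P) = -159 (s(b, P) = -47 - 112 = -159)
k = -159
-38386/k - 10189/(-37534) = -38386/(-159) - 10189/(-37534) = -38386*(-1/159) - 10189*(-1/37534) = 38386/159 + 10189/37534 = 1442400175/5967906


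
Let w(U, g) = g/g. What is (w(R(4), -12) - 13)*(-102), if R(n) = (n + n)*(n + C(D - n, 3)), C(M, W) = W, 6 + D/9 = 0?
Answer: 1224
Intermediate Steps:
D = -54 (D = -54 + 9*0 = -54 + 0 = -54)
R(n) = 2*n*(3 + n) (R(n) = (n + n)*(n + 3) = (2*n)*(3 + n) = 2*n*(3 + n))
w(U, g) = 1
(w(R(4), -12) - 13)*(-102) = (1 - 13)*(-102) = -12*(-102) = 1224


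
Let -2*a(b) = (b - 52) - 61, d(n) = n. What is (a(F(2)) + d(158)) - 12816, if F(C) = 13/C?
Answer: -50419/4 ≈ -12605.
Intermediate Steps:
a(b) = 113/2 - b/2 (a(b) = -((b - 52) - 61)/2 = -((-52 + b) - 61)/2 = -(-113 + b)/2 = 113/2 - b/2)
(a(F(2)) + d(158)) - 12816 = ((113/2 - 13/(2*2)) + 158) - 12816 = ((113/2 - ½*13/2) + 158) - 12816 = ((113/2 - 13/4) + 158) - 12816 = (213/4 + 158) - 12816 = 845/4 - 12816 = -50419/4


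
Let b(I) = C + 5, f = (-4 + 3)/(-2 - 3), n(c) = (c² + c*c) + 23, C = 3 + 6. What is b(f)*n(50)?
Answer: 70322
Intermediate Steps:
C = 9
n(c) = 23 + 2*c² (n(c) = (c² + c²) + 23 = 2*c² + 23 = 23 + 2*c²)
f = ⅕ (f = -1/(-5) = -1*(-⅕) = ⅕ ≈ 0.20000)
b(I) = 14 (b(I) = 9 + 5 = 14)
b(f)*n(50) = 14*(23 + 2*50²) = 14*(23 + 2*2500) = 14*(23 + 5000) = 14*5023 = 70322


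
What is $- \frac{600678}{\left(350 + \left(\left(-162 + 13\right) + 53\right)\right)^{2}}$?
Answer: $- \frac{300339}{32258} \approx -9.3105$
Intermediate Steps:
$- \frac{600678}{\left(350 + \left(\left(-162 + 13\right) + 53\right)\right)^{2}} = - \frac{600678}{\left(350 + \left(-149 + 53\right)\right)^{2}} = - \frac{600678}{\left(350 - 96\right)^{2}} = - \frac{600678}{254^{2}} = - \frac{600678}{64516} = \left(-600678\right) \frac{1}{64516} = - \frac{300339}{32258}$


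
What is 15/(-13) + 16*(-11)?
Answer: -2303/13 ≈ -177.15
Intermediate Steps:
15/(-13) + 16*(-11) = 15*(-1/13) - 176 = -15/13 - 176 = -2303/13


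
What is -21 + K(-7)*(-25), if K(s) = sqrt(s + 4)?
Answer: -21 - 25*I*sqrt(3) ≈ -21.0 - 43.301*I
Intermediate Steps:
K(s) = sqrt(4 + s)
-21 + K(-7)*(-25) = -21 + sqrt(4 - 7)*(-25) = -21 + sqrt(-3)*(-25) = -21 + (I*sqrt(3))*(-25) = -21 - 25*I*sqrt(3)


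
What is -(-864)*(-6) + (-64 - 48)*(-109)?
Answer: 7024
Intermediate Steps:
-(-864)*(-6) + (-64 - 48)*(-109) = -108*48 - 112*(-109) = -5184 + 12208 = 7024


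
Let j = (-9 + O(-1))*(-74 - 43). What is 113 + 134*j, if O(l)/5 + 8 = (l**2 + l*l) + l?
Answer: 689945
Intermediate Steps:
O(l) = -40 + 5*l + 10*l**2 (O(l) = -40 + 5*((l**2 + l*l) + l) = -40 + 5*((l**2 + l**2) + l) = -40 + 5*(2*l**2 + l) = -40 + 5*(l + 2*l**2) = -40 + (5*l + 10*l**2) = -40 + 5*l + 10*l**2)
j = 5148 (j = (-9 + (-40 + 5*(-1) + 10*(-1)**2))*(-74 - 43) = (-9 + (-40 - 5 + 10*1))*(-117) = (-9 + (-40 - 5 + 10))*(-117) = (-9 - 35)*(-117) = -44*(-117) = 5148)
113 + 134*j = 113 + 134*5148 = 113 + 689832 = 689945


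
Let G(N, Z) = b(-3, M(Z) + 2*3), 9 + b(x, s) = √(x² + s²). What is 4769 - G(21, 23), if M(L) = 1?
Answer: 4778 - √58 ≈ 4770.4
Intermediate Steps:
b(x, s) = -9 + √(s² + x²) (b(x, s) = -9 + √(x² + s²) = -9 + √(s² + x²))
G(N, Z) = -9 + √58 (G(N, Z) = -9 + √((1 + 2*3)² + (-3)²) = -9 + √((1 + 6)² + 9) = -9 + √(7² + 9) = -9 + √(49 + 9) = -9 + √58)
4769 - G(21, 23) = 4769 - (-9 + √58) = 4769 + (9 - √58) = 4778 - √58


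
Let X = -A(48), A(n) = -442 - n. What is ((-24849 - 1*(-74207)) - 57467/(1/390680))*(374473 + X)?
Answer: -8418353632896526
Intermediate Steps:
X = 490 (X = -(-442 - 1*48) = -(-442 - 48) = -1*(-490) = 490)
((-24849 - 1*(-74207)) - 57467/(1/390680))*(374473 + X) = ((-24849 - 1*(-74207)) - 57467/(1/390680))*(374473 + 490) = ((-24849 + 74207) - 57467/1/390680)*374963 = (49358 - 57467*390680)*374963 = (49358 - 22451207560)*374963 = -22451158202*374963 = -8418353632896526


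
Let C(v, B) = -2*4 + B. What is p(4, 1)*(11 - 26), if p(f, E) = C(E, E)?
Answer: 105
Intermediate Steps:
C(v, B) = -8 + B
p(f, E) = -8 + E
p(4, 1)*(11 - 26) = (-8 + 1)*(11 - 26) = -7*(-15) = 105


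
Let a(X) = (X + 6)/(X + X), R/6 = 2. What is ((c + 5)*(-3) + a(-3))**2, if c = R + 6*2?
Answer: 30625/4 ≈ 7656.3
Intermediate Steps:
R = 12 (R = 6*2 = 12)
a(X) = (6 + X)/(2*X) (a(X) = (6 + X)/((2*X)) = (6 + X)*(1/(2*X)) = (6 + X)/(2*X))
c = 24 (c = 12 + 6*2 = 12 + 12 = 24)
((c + 5)*(-3) + a(-3))**2 = ((24 + 5)*(-3) + (1/2)*(6 - 3)/(-3))**2 = (29*(-3) + (1/2)*(-1/3)*3)**2 = (-87 - 1/2)**2 = (-175/2)**2 = 30625/4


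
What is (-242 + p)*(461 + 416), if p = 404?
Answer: 142074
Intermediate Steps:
(-242 + p)*(461 + 416) = (-242 + 404)*(461 + 416) = 162*877 = 142074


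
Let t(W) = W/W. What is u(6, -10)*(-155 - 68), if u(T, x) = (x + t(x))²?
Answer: -18063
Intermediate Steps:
t(W) = 1
u(T, x) = (1 + x)² (u(T, x) = (x + 1)² = (1 + x)²)
u(6, -10)*(-155 - 68) = (1 - 10)²*(-155 - 68) = (-9)²*(-223) = 81*(-223) = -18063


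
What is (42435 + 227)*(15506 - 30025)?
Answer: -619409578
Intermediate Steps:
(42435 + 227)*(15506 - 30025) = 42662*(-14519) = -619409578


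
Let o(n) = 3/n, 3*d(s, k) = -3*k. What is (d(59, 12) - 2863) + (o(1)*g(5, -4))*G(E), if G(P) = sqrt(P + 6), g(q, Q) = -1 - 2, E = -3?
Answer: -2875 - 9*sqrt(3) ≈ -2890.6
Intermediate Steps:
d(s, k) = -k (d(s, k) = (-3*k)/3 = -k)
g(q, Q) = -3
G(P) = sqrt(6 + P)
(d(59, 12) - 2863) + (o(1)*g(5, -4))*G(E) = (-1*12 - 2863) + ((3/1)*(-3))*sqrt(6 - 3) = (-12 - 2863) + ((3*1)*(-3))*sqrt(3) = -2875 + (3*(-3))*sqrt(3) = -2875 - 9*sqrt(3)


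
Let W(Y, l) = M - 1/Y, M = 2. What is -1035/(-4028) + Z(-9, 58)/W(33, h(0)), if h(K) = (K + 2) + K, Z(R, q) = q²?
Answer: 447223611/261820 ≈ 1708.1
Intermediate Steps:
h(K) = 2 + 2*K (h(K) = (2 + K) + K = 2 + 2*K)
W(Y, l) = 2 - 1/Y
-1035/(-4028) + Z(-9, 58)/W(33, h(0)) = -1035/(-4028) + 58²/(2 - 1/33) = -1035*(-1/4028) + 3364/(2 - 1*1/33) = 1035/4028 + 3364/(2 - 1/33) = 1035/4028 + 3364/(65/33) = 1035/4028 + 3364*(33/65) = 1035/4028 + 111012/65 = 447223611/261820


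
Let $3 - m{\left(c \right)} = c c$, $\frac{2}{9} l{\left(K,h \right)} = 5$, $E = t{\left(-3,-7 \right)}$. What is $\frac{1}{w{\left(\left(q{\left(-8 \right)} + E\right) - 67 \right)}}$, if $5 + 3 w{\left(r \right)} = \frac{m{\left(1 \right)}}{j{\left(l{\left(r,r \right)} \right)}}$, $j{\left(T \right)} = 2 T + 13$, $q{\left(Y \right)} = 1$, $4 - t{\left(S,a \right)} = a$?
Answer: $- \frac{29}{48} \approx -0.60417$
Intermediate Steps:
$t{\left(S,a \right)} = 4 - a$
$E = 11$ ($E = 4 - -7 = 4 + 7 = 11$)
$l{\left(K,h \right)} = \frac{45}{2}$ ($l{\left(K,h \right)} = \frac{9}{2} \cdot 5 = \frac{45}{2}$)
$m{\left(c \right)} = 3 - c^{2}$ ($m{\left(c \right)} = 3 - c c = 3 - c^{2}$)
$j{\left(T \right)} = 13 + 2 T$
$w{\left(r \right)} = - \frac{48}{29}$ ($w{\left(r \right)} = - \frac{5}{3} + \frac{\left(3 - 1^{2}\right) \frac{1}{13 + 2 \cdot \frac{45}{2}}}{3} = - \frac{5}{3} + \frac{\left(3 - 1\right) \frac{1}{13 + 45}}{3} = - \frac{5}{3} + \frac{\left(3 - 1\right) \frac{1}{58}}{3} = - \frac{5}{3} + \frac{2 \cdot \frac{1}{58}}{3} = - \frac{5}{3} + \frac{1}{3} \cdot \frac{1}{29} = - \frac{5}{3} + \frac{1}{87} = - \frac{48}{29}$)
$\frac{1}{w{\left(\left(q{\left(-8 \right)} + E\right) - 67 \right)}} = \frac{1}{- \frac{48}{29}} = - \frac{29}{48}$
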